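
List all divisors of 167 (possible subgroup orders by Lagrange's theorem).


Lagrange's theorem: |H| divides |G|
|G| = 167
Divisors of 167: 1, 167

Possible subgroup orders: {1, 167}


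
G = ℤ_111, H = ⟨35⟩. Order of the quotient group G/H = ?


|⟨35⟩| = n / gcd(35, 111) = 111 / 1 = 111
H is normal (ℤ_111 is abelian).
|G/H| = |G| / |H| = 111 / 111 = 1

|G/H| = 1


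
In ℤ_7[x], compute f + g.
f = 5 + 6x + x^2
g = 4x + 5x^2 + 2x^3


Add coefficients mod 7:
x^0: 5 + 0 = 5 (mod 7)
x^1: 6 + 4 = 3 (mod 7)
x^2: 1 + 5 = 6 (mod 7)
x^3: 0 + 2 = 2 (mod 7)
Result: 5 + 3x + 6x^2 + 2x^3

f + g = 5 + 3x + 6x^2 + 2x^3


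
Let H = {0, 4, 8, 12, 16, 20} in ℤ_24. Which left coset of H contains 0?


0 + H = {0 + h (mod 24) : h ∈ H}
0+0=0, 0+4=4, 0+8=8, 0+12=12, 0+16=16, 0+20=20

0 + H = {0, 4, 8, 12, 16, 20}


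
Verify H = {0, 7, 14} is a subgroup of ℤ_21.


Subgroup test for H = {0, 7, 14} in (ℤ_21, +):
(1) 0 ∈ H? Yes
(2) Closure: for all a,b ∈ H, (a+b) mod 21 ∈ H? Yes
(3) Inverses: for all a ∈ H, -a mod 21 ∈ H? Yes

Yes, H is a subgroup of ℤ_21


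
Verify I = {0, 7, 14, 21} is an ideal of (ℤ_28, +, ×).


Check ideal conditions for I = {0, 7, 14, 21} in ℤ_28:
(1) I is an additive subgroup? Yes
(2) For r ∈ ℤ_28 and a ∈ I: r·a ∈ I? Yes

Yes, I is an ideal of ℤ_28


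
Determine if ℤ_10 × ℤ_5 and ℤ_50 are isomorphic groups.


Comparing ℤ_10 × ℤ_5 and ℤ_50:
gcd(10,5) = 5 ≠ 1. Max element order in ℤ_10×ℤ_5 is lcm(10,5) = 10 < 50, so it has no element of order 50

No, ℤ_10 × ℤ_5 ≇ ℤ_50


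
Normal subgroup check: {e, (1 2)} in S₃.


H = {e, (1 2)} in S₃
(1 3)(1 2)(1 3)⁻¹ = (2 3) ∉ {e, (1 2)}, so it is not normal

No, not a normal subgroup


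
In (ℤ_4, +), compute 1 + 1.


Operation: addition mod 4
1 + 1 = (a + b) mod 4 with a = 1, b = 1

1 + 1 = 2


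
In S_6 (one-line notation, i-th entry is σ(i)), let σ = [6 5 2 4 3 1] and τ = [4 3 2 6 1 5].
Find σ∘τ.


σ∘τ: apply τ first, then σ
1 →τ 4 →σ 4
2 →τ 3 →σ 2
3 →τ 2 →σ 5
4 →τ 6 →σ 1
5 →τ 1 →σ 6
6 →τ 5 →σ 3

σ∘τ = [4 2 5 1 6 3]


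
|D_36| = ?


|D_n| = 2n (n rotations and n reflections)
|D_36| = 2×36 = 72

|D_36| = 72


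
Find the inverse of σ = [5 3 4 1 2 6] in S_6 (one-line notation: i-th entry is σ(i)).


To find σ⁻¹, swap domain and range:
σ(1) = 5 → σ⁻¹(5) = 1
σ(2) = 3 → σ⁻¹(3) = 2
σ(3) = 4 → σ⁻¹(4) = 3
σ(4) = 1 → σ⁻¹(1) = 4
σ(5) = 2 → σ⁻¹(2) = 5
σ(6) = 6 → σ⁻¹(6) = 6

σ⁻¹ = [4 5 2 3 1 6]


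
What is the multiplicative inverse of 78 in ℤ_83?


Use the extended Euclidean algorithm to write 1 = 78·s + 83·t; then s mod 83 is the inverse.
Euclidean algorithm:
  78 = 0·83 + 78
  83 = 1·78 + 5
  78 = 15·5 + 3
  5 = 1·3 + 2
  3 = 1·2 + 1
  2 = 2·1 + 0
gcd(78,83) = 1
Back-substitution gives: 78·(33) + 83·(-31) = 1
So 78⁻¹ ≡ 33 ≡ 33 (mod 83)
Check: 78 × 33 = 2574 ≡ 1 (mod 83) ✓

78⁻¹ ≡ 33 (mod 83)


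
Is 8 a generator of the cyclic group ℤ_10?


g generates ℤ_n iff gcd(g, n) = 1
gcd(8, 10) = 2
Since gcd = 2 ≠ 1, ⟨8⟩ has order 5 < 10, so 8 is not a generator.

No, 8 does not generate ℤ_10


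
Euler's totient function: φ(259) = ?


Factor n: 259 = 7 × 37
φ(n) = n · ∏(1 - 1/p) over distinct primes p | n
φ(259) = 259 · (1 - 1/7) · (1 - 1/37) = 216

φ(259) = 216


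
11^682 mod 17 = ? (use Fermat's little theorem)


Fermat's little theorem: if p is prime and gcd(a,p)=1, then a^(p-1) ≡ 1 (mod p)
p = 17 is prime, gcd(11,17) = 1
Reduce exponent: 682 mod 16 = 10
So 11^682 ≡ 11^10 (mod 17)
11^10 mod 17 = 15

11^682 ≡ 15 (mod 17)


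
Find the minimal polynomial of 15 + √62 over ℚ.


Let α = 15 + √62. Then α - 15 = √62, so (α - 15)² = 62, giving α² - 30α + 163 = 0. Degree 2 and α ∉ ℚ, so this is the minimal polynomial.

Minimal polynomial: x² - 30x + 163


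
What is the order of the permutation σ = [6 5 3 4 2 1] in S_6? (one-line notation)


Cycle decomposition: (1 6) (2 5)
Cycle lengths: 2, 2
Order = lcm(2, 2) = 2

ord(σ) = 2


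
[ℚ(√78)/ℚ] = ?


√78 has minimal polynomial x² - 78 (irreducible over ℚ since 78 is squarefree)

[ℚ(√78)/ℚ] = 2


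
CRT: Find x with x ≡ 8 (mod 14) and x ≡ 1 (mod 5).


m₁ = 14, m₂ = 5, gcd = 1, so CRT applies. M = m₁·m₂ = 70
Let M₁ = M/m₁ = 5, M₂ = M/m₂ = 14
Find y₁ ≡ M₁⁻¹ (mod m₁): 5⁻¹ ≡ 3 (mod 14)
Find y₂ ≡ M₂⁻¹ (mod m₂): 14⁻¹ ≡ 4 (mod 5)
x = a₁·M₁·y₁ + a₂·M₂·y₂ = 8·5·3 + 1·14·4 = 176
Reduce mod 70: x ≡ 36
Check: 36 mod 14 = 8 ✓, 36 mod 5 = 1 ✓

x ≡ 36 (mod 70)


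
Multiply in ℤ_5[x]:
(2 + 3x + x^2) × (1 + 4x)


Expand and collect like terms; reduce coefficients mod 5:
x^0: 2·1 = 2 ≡ 2 (mod 5)
x^1: 2·4 + 3·1 = 11 ≡ 1 (mod 5)
x^2: 3·4 + 1·1 = 13 ≡ 3 (mod 5)
x^3: 1·4 = 4 ≡ 4 (mod 5)
Result: 2 + x + 3x^2 + 4x^3

f · g = 2 + x + 3x^2 + 4x^3


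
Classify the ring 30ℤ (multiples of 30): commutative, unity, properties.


30ℤ is a commutative ring under +,× but has no multiplicative identity (1 ∉ 30ℤ); it has no zero divisors, but without unity it is not an integral domain
Commutative: Yes
Integral domain: No
Has unity: No

30ℤ (multiples of 30): Commutative=Yes, Unity=No


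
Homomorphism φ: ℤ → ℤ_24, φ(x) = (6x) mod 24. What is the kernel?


Kernel = preimage of identity
ker(φ) = {x ∈ ℤ : 6x ≡ 0 (mod 24)}. gcd(6,24) = 6, so 6x ≡ 0 (mod 24) ⟺ x ≡ 0 (mod 24/6 = 4). Hence ker(φ) = 4ℤ

ker(φ) = 4ℤ


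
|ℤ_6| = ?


ℤ_n has n elements.

|ℤ_6| = 6


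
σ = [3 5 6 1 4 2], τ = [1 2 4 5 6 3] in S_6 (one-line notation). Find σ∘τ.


σ∘τ: apply τ first, then σ
1 →τ 1 →σ 3
2 →τ 2 →σ 5
3 →τ 4 →σ 1
4 →τ 5 →σ 4
5 →τ 6 →σ 2
6 →τ 3 →σ 6

σ∘τ = [3 5 1 4 2 6]


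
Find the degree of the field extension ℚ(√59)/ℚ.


√59 has minimal polynomial x² - 59 (irreducible over ℚ since 59 is squarefree)

[ℚ(√59)/ℚ] = 2


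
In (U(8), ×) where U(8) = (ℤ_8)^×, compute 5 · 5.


Operation: multiplication mod 8
5 · 5 = (a × b) mod 8 with a = 5, b = 5

5 · 5 = 1


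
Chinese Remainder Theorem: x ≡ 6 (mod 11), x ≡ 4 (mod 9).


m₁ = 11, m₂ = 9, gcd = 1, so CRT applies. M = m₁·m₂ = 99
Let M₁ = M/m₁ = 9, M₂ = M/m₂ = 11
Find y₁ ≡ M₁⁻¹ (mod m₁): 9⁻¹ ≡ 5 (mod 11)
Find y₂ ≡ M₂⁻¹ (mod m₂): 11⁻¹ ≡ 5 (mod 9)
x = a₁·M₁·y₁ + a₂·M₂·y₂ = 6·9·5 + 4·11·5 = 490
Reduce mod 99: x ≡ 94
Check: 94 mod 11 = 6 ✓, 94 mod 9 = 4 ✓

x ≡ 94 (mod 99)


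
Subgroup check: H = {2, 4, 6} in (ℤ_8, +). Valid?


Subgroup test for H = {2, 4, 6} in (ℤ_8, +):
(1) 0 ∈ H? No
(2) Closure: for all a,b ∈ H, (a+b) mod 8 ∈ H? No  [counterexample: 2 + 6 = 0 ∉ H]
(3) Inverses: for all a ∈ H, -a mod 8 ∈ H? Yes

No, H is not a subgroup of ℤ_8


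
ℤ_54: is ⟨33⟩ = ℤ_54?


g generates ℤ_n iff gcd(g, n) = 1
gcd(33, 54) = 3
Since gcd = 3 ≠ 1, ⟨33⟩ has order 18 < 54, so 33 is not a generator.

No, 33 does not generate ℤ_54


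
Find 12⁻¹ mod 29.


Use the extended Euclidean algorithm to write 1 = 12·s + 29·t; then s mod 29 is the inverse.
Euclidean algorithm:
  12 = 0·29 + 12
  29 = 2·12 + 5
  12 = 2·5 + 2
  5 = 2·2 + 1
  2 = 2·1 + 0
gcd(12,29) = 1
Back-substitution gives: 12·(-12) + 29·(5) = 1
So 12⁻¹ ≡ -12 ≡ 17 (mod 29)
Check: 12 × 17 = 204 ≡ 1 (mod 29) ✓

12⁻¹ ≡ 17 (mod 29)


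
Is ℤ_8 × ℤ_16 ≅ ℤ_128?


Comparing ℤ_8 × ℤ_16 and ℤ_128:
gcd(8,16) = 8 ≠ 1. Max element order in ℤ_8×ℤ_16 is lcm(8,16) = 16 < 128, so it has no element of order 128

No, ℤ_8 × ℤ_16 ≇ ℤ_128


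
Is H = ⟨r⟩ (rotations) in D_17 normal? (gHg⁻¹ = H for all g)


H = ⟨r⟩ (rotations) in D_17
The rotation subgroup ⟨r⟩ has index 2 in D_17, so it is normal

Yes, normal subgroup


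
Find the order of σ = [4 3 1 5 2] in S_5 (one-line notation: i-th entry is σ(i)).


Cycle decomposition: (1 4 5 2 3)
Cycle lengths: 5
Order = lcm(5) = 5

ord(σ) = 5


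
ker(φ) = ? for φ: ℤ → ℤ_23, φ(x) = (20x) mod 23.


Kernel = preimage of identity
ker(φ) = {x ∈ ℤ : 20x ≡ 0 (mod 23)}. gcd(20,23) = 1, so 20x ≡ 0 (mod 23) ⟺ x ≡ 0 (mod 23/1 = 23). Hence ker(φ) = 23ℤ

ker(φ) = 23ℤ


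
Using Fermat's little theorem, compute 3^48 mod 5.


Fermat's little theorem: if p is prime and gcd(a,p)=1, then a^(p-1) ≡ 1 (mod p)
p = 5 is prime, gcd(3,5) = 1
Reduce exponent: 48 mod 4 = 0
So 3^48 ≡ 3^0 (mod 5)
3^0 = 1

3^48 ≡ 1 (mod 5)


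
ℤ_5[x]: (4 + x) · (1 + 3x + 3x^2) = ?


Expand and collect like terms; reduce coefficients mod 5:
x^0: 4·1 = 4 ≡ 4 (mod 5)
x^1: 4·3 + 1·1 = 13 ≡ 3 (mod 5)
x^2: 4·3 + 1·3 = 15 ≡ 0 (mod 5)
x^3: 1·3 = 3 ≡ 3 (mod 5)
Result: 4 + 3x + 3x^3

f · g = 4 + 3x + 3x^3


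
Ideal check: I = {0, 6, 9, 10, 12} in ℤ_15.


Check ideal conditions for I = {0, 6, 9, 10, 12} in ℤ_15:
(1) I is an additive subgroup? No
(2) For r ∈ ℤ_15 and a ∈ I: r·a ∈ I? No  [counterexample: r=2, a=9, r·a mod 15 = 3 ∉ I]

No, I is not an ideal of ℤ_15


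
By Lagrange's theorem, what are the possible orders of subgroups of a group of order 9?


Lagrange's theorem: |H| divides |G|
|G| = 9
Divisors of 9: 1, 3, 9

Possible subgroup orders: {1, 3, 9}


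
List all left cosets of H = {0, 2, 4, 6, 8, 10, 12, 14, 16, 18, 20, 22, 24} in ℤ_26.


H = {0, 2, 4, 6, 8, 10, 12, 14, 16, 18, 20, 22, 24}, |H| = 13
Number of cosets = |G|/|H| = 26/13 = 2
0 + H = {0, 2, 4, 6, 8, 10, 12, 14, 16, 18, 20, 22, 24}
1 + H = {1, 3, 5, 7, 9, 11, 13, 15, 17, 19, 21, 23, 25}

Cosets: 0+H={0,2,4,6,8,10,12,14,16,18,20,22,24}; 1+H={1,3,5,7,9,11,13,15,17,19,21,23,25}


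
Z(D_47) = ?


Z(G) = {g ∈ G | gx = xg for all x ∈ G}
For odd n, Z(D_n) = {e}: no nontrivial rotation commutes with all reflections

Z(D_47) = {e}


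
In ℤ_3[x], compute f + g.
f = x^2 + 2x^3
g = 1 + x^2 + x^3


Add coefficients mod 3:
x^0: 0 + 1 = 1 (mod 3)
x^1: 0 + 0 = 0 (mod 3)
x^2: 1 + 1 = 2 (mod 3)
x^3: 2 + 1 = 0 (mod 3)
Result: 1 + 2x^2

f + g = 1 + 2x^2


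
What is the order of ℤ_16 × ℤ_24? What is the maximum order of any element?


|ℤ_16 × ℤ_24| = 16 × 24 = 384
Max element order = lcm(16,24) = 48
Cyclic? No (gcd=8)

|ℤ_16×ℤ_24| = 384, max element order = 48


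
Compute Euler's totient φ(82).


Factor n: 82 = 2 × 41
φ(n) = n · ∏(1 - 1/p) over distinct primes p | n
φ(82) = 82 · (1 - 1/2) · (1 - 1/41) = 40

φ(82) = 40


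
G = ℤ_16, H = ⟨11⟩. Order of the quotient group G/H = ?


|⟨11⟩| = n / gcd(11, 16) = 16 / 1 = 16
H is normal (ℤ_16 is abelian).
|G/H| = |G| / |H| = 16 / 16 = 1

|G/H| = 1


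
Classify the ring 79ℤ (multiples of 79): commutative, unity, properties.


79ℤ is a commutative ring under +,× but has no multiplicative identity (1 ∉ 79ℤ); it has no zero divisors, but without unity it is not an integral domain
Commutative: Yes
Integral domain: No
Has unity: No

79ℤ (multiples of 79): Commutative=Yes, Unity=No


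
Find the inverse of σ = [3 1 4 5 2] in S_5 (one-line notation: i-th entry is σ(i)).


To find σ⁻¹, swap domain and range:
σ(1) = 3 → σ⁻¹(3) = 1
σ(2) = 1 → σ⁻¹(1) = 2
σ(3) = 4 → σ⁻¹(4) = 3
σ(4) = 5 → σ⁻¹(5) = 4
σ(5) = 2 → σ⁻¹(2) = 5

σ⁻¹ = [2 5 1 3 4]


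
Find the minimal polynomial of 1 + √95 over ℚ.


Let α = 1 + √95. Then α - 1 = √95, so (α - 1)² = 95, giving α² - 2α - 94 = 0. Degree 2 and α ∉ ℚ, so this is the minimal polynomial.

Minimal polynomial: x² - 2x - 94


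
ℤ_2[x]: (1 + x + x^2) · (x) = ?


Expand and collect like terms; reduce coefficients mod 2:
x^0: 1·0 = 0 ≡ 0 (mod 2)
x^1: 1·1 + 1·0 = 1 ≡ 1 (mod 2)
x^2: 1·1 + 1·0 = 1 ≡ 1 (mod 2)
x^3: 1·1 = 1 ≡ 1 (mod 2)
Result: x + x^2 + x^3

f · g = x + x^2 + x^3


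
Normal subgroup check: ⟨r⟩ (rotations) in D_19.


H = ⟨r⟩ (rotations) in D_19
The rotation subgroup ⟨r⟩ has index 2 in D_19, so it is normal

Yes, normal subgroup


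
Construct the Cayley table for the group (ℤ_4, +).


Elements: {0, 1, 2, 3}
Operation: addition mod 4
Entry (a, b) = (a + b) mod 4

Cayley table:
  | 0 | 1 | 2 | 3
0 | 0 | 1 | 2 | 3
1 | 1 | 2 | 3 | 0
2 | 2 | 3 | 0 | 1
3 | 3 | 0 | 1 | 2


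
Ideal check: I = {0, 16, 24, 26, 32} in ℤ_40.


Check ideal conditions for I = {0, 16, 24, 26, 32} in ℤ_40:
(1) I is an additive subgroup? No
(2) For r ∈ ℤ_40 and a ∈ I: r·a ∈ I? No  [counterexample: r=2, a=24, r·a mod 40 = 8 ∉ I]

No, I is not an ideal of ℤ_40


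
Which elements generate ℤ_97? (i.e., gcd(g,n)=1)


g generates ℤ_n iff gcd(g,n) = 1
Prime factors of 97: 97
Generators are g ∈ {1,...,96} not divisible by any of these primes.
Generators: {1, 2, 3, 4, 5, 6, 7, 8, 9, 10, 11, 12, 13, 14, 15, 16, 17, 18, 19, 20, 21, 22, 23, 24, 25, 26, 27, 28, 29, 30, 31, 32, 33, 34, 35, 36, 37, 38, 39, 40, 41, 42, 43, 44, 45, 46, 47, 48, 49, 50, 51, 52, 53, 54, 55, 56, 57, 58, 59, 60, 61, 62, 63, 64, 65, 66, 67, 68, 69, 70, 71, 72, 73, 74, 75, 76, 77, 78, 79, 80, 81, 82, 83, 84, 85, 86, 87, 88, 89, 90, 91, 92, 93, 94, 95, 96}
Number of generators = φ(97) = 96

Generators of ℤ_97 = {1, 2, 3, 4, 5, 6, 7, 8, 9, 10, 11, 12, 13, 14, 15, 16, 17, 18, 19, 20, 21, 22, 23, 24, 25, 26, 27, 28, 29, 30, 31, 32, 33, 34, 35, 36, 37, 38, 39, 40, 41, 42, 43, 44, 45, 46, 47, 48, 49, 50, 51, 52, 53, 54, 55, 56, 57, 58, 59, 60, 61, 62, 63, 64, 65, 66, 67, 68, 69, 70, 71, 72, 73, 74, 75, 76, 77, 78, 79, 80, 81, 82, 83, 84, 85, 86, 87, 88, 89, 90, 91, 92, 93, 94, 95, 96}


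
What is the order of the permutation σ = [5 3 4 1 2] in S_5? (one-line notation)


Cycle decomposition: (1 5 2 3 4)
Cycle lengths: 5
Order = lcm(5) = 5

ord(σ) = 5


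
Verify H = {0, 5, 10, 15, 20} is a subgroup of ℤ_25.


Subgroup test for H = {0, 5, 10, 15, 20} in (ℤ_25, +):
(1) 0 ∈ H? Yes
(2) Closure: for all a,b ∈ H, (a+b) mod 25 ∈ H? Yes
(3) Inverses: for all a ∈ H, -a mod 25 ∈ H? Yes

Yes, H is a subgroup of ℤ_25


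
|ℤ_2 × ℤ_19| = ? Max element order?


|ℤ_2 × ℤ_19| = 2 × 19 = 38
Max element order = lcm(2,19) = 38
Cyclic? Yes (gcd=1)

|ℤ_2×ℤ_19| = 38, max element order = 38


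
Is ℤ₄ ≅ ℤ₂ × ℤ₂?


Comparing ℤ₄ and ℤ₂ × ℤ₂:
ℤ₄ has an element of order 4; ℤ₂×ℤ₂ has exponent 2

No, ℤ₄ ≇ ℤ₂ × ℤ₂


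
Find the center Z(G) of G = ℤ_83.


Z(G) = {g ∈ G | gx = xg for all x ∈ G}
ℤ_83 is abelian, so Z(G) = G

Z(ℤ_83) = ℤ_83


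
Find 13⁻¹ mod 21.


Use the extended Euclidean algorithm to write 1 = 13·s + 21·t; then s mod 21 is the inverse.
Euclidean algorithm:
  13 = 0·21 + 13
  21 = 1·13 + 8
  13 = 1·8 + 5
  8 = 1·5 + 3
  5 = 1·3 + 2
  3 = 1·2 + 1
  2 = 2·1 + 0
gcd(13,21) = 1
Back-substitution gives: 13·(-8) + 21·(5) = 1
So 13⁻¹ ≡ -8 ≡ 13 (mod 21)
Check: 13 × 13 = 169 ≡ 1 (mod 21) ✓

13⁻¹ ≡ 13 (mod 21)


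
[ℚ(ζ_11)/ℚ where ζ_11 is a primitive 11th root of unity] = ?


[ℚ(ζ_n):ℚ] = deg Φ_n(x) = φ(n). Here φ(11) = 10

[ℚ(ζ_11)/ℚ where ζ_11 is a primitive 11th root of unity] = 10


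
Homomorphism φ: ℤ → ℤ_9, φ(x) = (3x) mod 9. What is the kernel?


Kernel = preimage of identity
ker(φ) = {x ∈ ℤ : 3x ≡ 0 (mod 9)}. gcd(3,9) = 3, so 3x ≡ 0 (mod 9) ⟺ x ≡ 0 (mod 9/3 = 3). Hence ker(φ) = 3ℤ

ker(φ) = 3ℤ


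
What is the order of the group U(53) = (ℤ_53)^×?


U(n) is the group of units mod n; |U(n)| = φ(n)
|U(53)| = φ(53) = 52

|U(53) = (ℤ_53)^×| = 52


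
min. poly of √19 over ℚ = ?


√19 satisfies x² - 19 = 0, irreducible over ℚ since 19 is squarefree

Minimal polynomial: x² - 19


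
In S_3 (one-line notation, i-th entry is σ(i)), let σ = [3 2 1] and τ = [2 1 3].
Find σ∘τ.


σ∘τ: apply τ first, then σ
1 →τ 2 →σ 2
2 →τ 1 →σ 3
3 →τ 3 →σ 1

σ∘τ = [2 3 1]


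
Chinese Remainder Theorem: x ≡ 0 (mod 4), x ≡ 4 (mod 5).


m₁ = 4, m₂ = 5, gcd = 1, so CRT applies. M = m₁·m₂ = 20
Let M₁ = M/m₁ = 5, M₂ = M/m₂ = 4
Find y₁ ≡ M₁⁻¹ (mod m₁): 5⁻¹ ≡ 1 (mod 4)
Find y₂ ≡ M₂⁻¹ (mod m₂): 4⁻¹ ≡ 4 (mod 5)
x = a₁·M₁·y₁ + a₂·M₂·y₂ = 0·5·1 + 4·4·4 = 64
Reduce mod 20: x ≡ 4
Check: 4 mod 4 = 0 ✓, 4 mod 5 = 4 ✓

x ≡ 4 (mod 20)


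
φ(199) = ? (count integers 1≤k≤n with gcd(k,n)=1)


Factor n: 199 = 199
φ(n) = n · ∏(1 - 1/p) over distinct primes p | n
φ(199) = 199 · (1 - 1/199) = 198

φ(199) = 198


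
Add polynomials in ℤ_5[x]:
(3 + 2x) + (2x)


Add coefficients mod 5:
x^0: 3 + 0 = 3 (mod 5)
x^1: 2 + 2 = 4 (mod 5)
Result: 3 + 4x

f + g = 3 + 4x


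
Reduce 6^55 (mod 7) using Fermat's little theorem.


Fermat's little theorem: if p is prime and gcd(a,p)=1, then a^(p-1) ≡ 1 (mod p)
p = 7 is prime, gcd(6,7) = 1
Reduce exponent: 55 mod 6 = 1
So 6^55 ≡ 6^1 (mod 7)
6^1 mod 7 = 6

6^55 ≡ 6 (mod 7)


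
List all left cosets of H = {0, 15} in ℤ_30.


H = {0, 15}, |H| = 2
Number of cosets = |G|/|H| = 30/2 = 15
0 + H = {0, 15}
1 + H = {1, 16}
2 + H = {2, 17}
3 + H = {3, 18}
4 + H = {4, 19}
5 + H = {5, 20}
6 + H = {6, 21}
7 + H = {7, 22}
8 + H = {8, 23}
9 + H = {9, 24}
10 + H = {10, 25}
11 + H = {11, 26}
12 + H = {12, 27}
13 + H = {13, 28}
14 + H = {14, 29}

Cosets: 0+H={0,15}; 1+H={1,16}; 2+H={2,17}; 3+H={3,18}; 4+H={4,19}; 5+H={5,20}; 6+H={6,21}; 7+H={7,22}; 8+H={8,23}; 9+H={9,24}; 10+H={10,25}; 11+H={11,26}; 12+H={12,27}; 13+H={13,28}; 14+H={14,29}


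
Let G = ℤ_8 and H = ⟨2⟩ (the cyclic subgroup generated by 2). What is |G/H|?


|⟨2⟩| = n / gcd(2, 8) = 8 / 2 = 4
H is normal (ℤ_8 is abelian).
|G/H| = |G| / |H| = 8 / 4 = 2

|G/H| = 2


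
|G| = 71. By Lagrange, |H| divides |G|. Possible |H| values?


Lagrange's theorem: |H| divides |G|
|G| = 71
Divisors of 71: 1, 71

Possible subgroup orders: {1, 71}


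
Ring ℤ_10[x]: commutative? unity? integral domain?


ℤ_10 has zero divisors (2·5 ≡ 0), and these lift to constant zero divisors in ℤ_10[x]; so not an integral domain
Commutative: Yes
Integral domain: No
Has unity: Yes

ℤ_10[x]: Commutative=Yes, Unity=Yes


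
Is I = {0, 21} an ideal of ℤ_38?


Check ideal conditions for I = {0, 21} in ℤ_38:
(1) I is an additive subgroup? No
(2) For r ∈ ℤ_38 and a ∈ I: r·a ∈ I? No  [counterexample: r=2, a=21, r·a mod 38 = 4 ∉ I]

No, I is not an ideal of ℤ_38


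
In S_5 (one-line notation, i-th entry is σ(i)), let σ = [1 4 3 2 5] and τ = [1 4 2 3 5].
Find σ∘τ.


σ∘τ: apply τ first, then σ
1 →τ 1 →σ 1
2 →τ 4 →σ 2
3 →τ 2 →σ 4
4 →τ 3 →σ 3
5 →τ 5 →σ 5

σ∘τ = [1 2 4 3 5]


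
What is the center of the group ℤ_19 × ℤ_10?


Z(G) = {g ∈ G | gx = xg for all x ∈ G}
Direct product of abelian groups is abelian, so Z(G) = G

Z(ℤ_19 × ℤ_10) = ℤ_19 × ℤ_10


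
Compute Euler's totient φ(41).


Factor n: 41 = 41
φ(n) = n · ∏(1 - 1/p) over distinct primes p | n
φ(41) = 41 · (1 - 1/41) = 40

φ(41) = 40


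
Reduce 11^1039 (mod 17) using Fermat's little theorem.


Fermat's little theorem: if p is prime and gcd(a,p)=1, then a^(p-1) ≡ 1 (mod p)
p = 17 is prime, gcd(11,17) = 1
Reduce exponent: 1039 mod 16 = 15
So 11^1039 ≡ 11^15 (mod 17)
11^15 mod 17 = 14

11^1039 ≡ 14 (mod 17)


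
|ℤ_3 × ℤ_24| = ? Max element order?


|ℤ_3 × ℤ_24| = 3 × 24 = 72
Max element order = lcm(3,24) = 24
Cyclic? No (gcd=3)

|ℤ_3×ℤ_24| = 72, max element order = 24


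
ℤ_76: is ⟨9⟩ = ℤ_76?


g generates ℤ_n iff gcd(g, n) = 1
gcd(9, 76) = 1
Since gcd = 1, 9 is a generator.

Yes, 9 generates ℤ_76


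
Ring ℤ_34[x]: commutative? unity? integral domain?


ℤ_34 has zero divisors (2·17 ≡ 0), and these lift to constant zero divisors in ℤ_34[x]; so not an integral domain
Commutative: Yes
Integral domain: No
Has unity: Yes

ℤ_34[x]: Commutative=Yes, Unity=Yes


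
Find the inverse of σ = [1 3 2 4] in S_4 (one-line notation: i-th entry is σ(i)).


To find σ⁻¹, swap domain and range:
σ(1) = 1 → σ⁻¹(1) = 1
σ(2) = 3 → σ⁻¹(3) = 2
σ(3) = 2 → σ⁻¹(2) = 3
σ(4) = 4 → σ⁻¹(4) = 4

σ⁻¹ = [1 3 2 4]


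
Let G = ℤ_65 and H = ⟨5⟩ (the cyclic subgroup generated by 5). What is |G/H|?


|⟨5⟩| = n / gcd(5, 65) = 65 / 5 = 13
H is normal (ℤ_65 is abelian).
|G/H| = |G| / |H| = 65 / 13 = 5

|G/H| = 5


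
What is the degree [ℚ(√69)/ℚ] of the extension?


√69 has minimal polynomial x² - 69 (irreducible over ℚ since 69 is squarefree)

[ℚ(√69)/ℚ] = 2


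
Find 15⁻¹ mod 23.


Use the extended Euclidean algorithm to write 1 = 15·s + 23·t; then s mod 23 is the inverse.
Euclidean algorithm:
  15 = 0·23 + 15
  23 = 1·15 + 8
  15 = 1·8 + 7
  8 = 1·7 + 1
  7 = 7·1 + 0
gcd(15,23) = 1
Back-substitution gives: 15·(-3) + 23·(2) = 1
So 15⁻¹ ≡ -3 ≡ 20 (mod 23)
Check: 15 × 20 = 300 ≡ 1 (mod 23) ✓

15⁻¹ ≡ 20 (mod 23)


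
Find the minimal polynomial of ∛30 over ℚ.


∛30 satisfies x³ - 30 = 0, irreducible over ℚ (no rational root; 30 is not a perfect cube)

Minimal polynomial: x³ - 30


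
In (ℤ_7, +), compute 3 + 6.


Operation: addition mod 7
3 + 6 = (a + b) mod 7 with a = 3, b = 6

3 + 6 = 2


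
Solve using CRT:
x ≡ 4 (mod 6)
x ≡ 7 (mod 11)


m₁ = 6, m₂ = 11, gcd = 1, so CRT applies. M = m₁·m₂ = 66
Let M₁ = M/m₁ = 11, M₂ = M/m₂ = 6
Find y₁ ≡ M₁⁻¹ (mod m₁): 11⁻¹ ≡ 5 (mod 6)
Find y₂ ≡ M₂⁻¹ (mod m₂): 6⁻¹ ≡ 2 (mod 11)
x = a₁·M₁·y₁ + a₂·M₂·y₂ = 4·11·5 + 7·6·2 = 304
Reduce mod 66: x ≡ 40
Check: 40 mod 6 = 4 ✓, 40 mod 11 = 7 ✓

x ≡ 40 (mod 66)


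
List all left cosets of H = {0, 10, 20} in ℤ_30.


H = {0, 10, 20}, |H| = 3
Number of cosets = |G|/|H| = 30/3 = 10
0 + H = {0, 10, 20}
1 + H = {1, 11, 21}
2 + H = {2, 12, 22}
3 + H = {3, 13, 23}
4 + H = {4, 14, 24}
5 + H = {5, 15, 25}
6 + H = {6, 16, 26}
7 + H = {7, 17, 27}
8 + H = {8, 18, 28}
9 + H = {9, 19, 29}

Cosets: 0+H={0,10,20}; 1+H={1,11,21}; 2+H={2,12,22}; 3+H={3,13,23}; 4+H={4,14,24}; 5+H={5,15,25}; 6+H={6,16,26}; 7+H={7,17,27}; 8+H={8,18,28}; 9+H={9,19,29}


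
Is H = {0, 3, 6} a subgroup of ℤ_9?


Subgroup test for H = {0, 3, 6} in (ℤ_9, +):
(1) 0 ∈ H? Yes
(2) Closure: for all a,b ∈ H, (a+b) mod 9 ∈ H? Yes
(3) Inverses: for all a ∈ H, -a mod 9 ∈ H? Yes

Yes, H is a subgroup of ℤ_9


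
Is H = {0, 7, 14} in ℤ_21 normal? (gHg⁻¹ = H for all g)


H = {0, 7, 14} in ℤ_21
ℤ_21 is abelian; every subgroup of an abelian group is normal

Yes, normal subgroup


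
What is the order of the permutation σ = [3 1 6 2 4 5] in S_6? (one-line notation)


Cycle decomposition: (1 3 6 5 4 2)
Cycle lengths: 6
Order = lcm(6) = 6

ord(σ) = 6


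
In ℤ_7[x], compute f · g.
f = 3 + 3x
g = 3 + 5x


Expand and collect like terms; reduce coefficients mod 7:
x^0: 3·3 = 9 ≡ 2 (mod 7)
x^1: 3·5 + 3·3 = 24 ≡ 3 (mod 7)
x^2: 3·5 = 15 ≡ 1 (mod 7)
Result: 2 + 3x + x^2

f · g = 2 + 3x + x^2


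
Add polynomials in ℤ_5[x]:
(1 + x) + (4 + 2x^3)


Add coefficients mod 5:
x^0: 1 + 4 = 0 (mod 5)
x^1: 1 + 0 = 1 (mod 5)
x^2: 0 + 0 = 0 (mod 5)
x^3: 0 + 2 = 2 (mod 5)
Result: x + 2x^3

f + g = x + 2x^3


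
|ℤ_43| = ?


ℤ_n has n elements.

|ℤ_43| = 43


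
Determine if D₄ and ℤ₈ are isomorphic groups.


Comparing D₄ and ℤ₈:
D₄ is non-abelian, ℤ₈ is abelian

No, D₄ ≇ ℤ₈


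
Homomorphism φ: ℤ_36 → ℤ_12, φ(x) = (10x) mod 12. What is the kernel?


Kernel = preimage of identity
ker(φ) = {x ∈ ℤ_36 : 10x ≡ 0 (mod 12)}. Since 12 | 36, φ is well-defined. The kernel is the cyclic subgroup ⟨6⟩ of ℤ_36 (order 6), i.e. {0, 6, 12, 18, 24, 30}

ker(φ) = {0, 6, 12, 18, 24, 30}


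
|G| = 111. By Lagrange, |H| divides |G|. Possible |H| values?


Lagrange's theorem: |H| divides |G|
|G| = 111
Divisors of 111: 1, 3, 37, 111

Possible subgroup orders: {1, 3, 37, 111}


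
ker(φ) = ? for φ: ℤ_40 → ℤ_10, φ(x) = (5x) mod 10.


Kernel = preimage of identity
ker(φ) = {x ∈ ℤ_40 : 5x ≡ 0 (mod 10)}. Since 10 | 40, φ is well-defined. The kernel is the cyclic subgroup ⟨2⟩ of ℤ_40 (order 20), i.e. {0, 2, 4, 6, 8, 10, 12, 14, 16, 18, 20, 22, 24, 26, 28, 30, 32, 34, 36, 38}

ker(φ) = {0, 2, 4, 6, 8, 10, 12, 14, 16, 18, 20, 22, 24, 26, 28, 30, 32, 34, 36, 38}


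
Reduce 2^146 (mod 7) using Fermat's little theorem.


Fermat's little theorem: if p is prime and gcd(a,p)=1, then a^(p-1) ≡ 1 (mod p)
p = 7 is prime, gcd(2,7) = 1
Reduce exponent: 146 mod 6 = 2
So 2^146 ≡ 2^2 (mod 7)
2^2 mod 7 = 4

2^146 ≡ 4 (mod 7)


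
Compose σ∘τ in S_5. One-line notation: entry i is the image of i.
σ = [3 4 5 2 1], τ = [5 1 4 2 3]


σ∘τ: apply τ first, then σ
1 →τ 5 →σ 1
2 →τ 1 →σ 3
3 →τ 4 →σ 2
4 →τ 2 →σ 4
5 →τ 3 →σ 5

σ∘τ = [1 3 2 4 5]


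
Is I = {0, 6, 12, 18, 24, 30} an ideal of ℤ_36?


Check ideal conditions for I = {0, 6, 12, 18, 24, 30} in ℤ_36:
(1) I is an additive subgroup? Yes
(2) For r ∈ ℤ_36 and a ∈ I: r·a ∈ I? Yes

Yes, I is an ideal of ℤ_36


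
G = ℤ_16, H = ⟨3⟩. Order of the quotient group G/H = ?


|⟨3⟩| = n / gcd(3, 16) = 16 / 1 = 16
H is normal (ℤ_16 is abelian).
|G/H| = |G| / |H| = 16 / 16 = 1

|G/H| = 1


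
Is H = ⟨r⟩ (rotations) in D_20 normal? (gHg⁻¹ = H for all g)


H = ⟨r⟩ (rotations) in D_20
The rotation subgroup ⟨r⟩ has index 2 in D_20, so it is normal

Yes, normal subgroup


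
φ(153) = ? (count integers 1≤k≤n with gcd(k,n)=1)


Factor n: 153 = 3^2 × 17
φ(n) = n · ∏(1 - 1/p) over distinct primes p | n
φ(153) = 153 · (1 - 1/3) · (1 - 1/17) = 96

φ(153) = 96


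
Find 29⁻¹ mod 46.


Use the extended Euclidean algorithm to write 1 = 29·s + 46·t; then s mod 46 is the inverse.
Euclidean algorithm:
  29 = 0·46 + 29
  46 = 1·29 + 17
  29 = 1·17 + 12
  17 = 1·12 + 5
  12 = 2·5 + 2
  5 = 2·2 + 1
  2 = 2·1 + 0
gcd(29,46) = 1
Back-substitution gives: 29·(-19) + 46·(12) = 1
So 29⁻¹ ≡ -19 ≡ 27 (mod 46)
Check: 29 × 27 = 783 ≡ 1 (mod 46) ✓

29⁻¹ ≡ 27 (mod 46)


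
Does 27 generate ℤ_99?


g generates ℤ_n iff gcd(g, n) = 1
gcd(27, 99) = 9
Since gcd = 9 ≠ 1, ⟨27⟩ has order 11 < 99, so 27 is not a generator.

No, 27 does not generate ℤ_99


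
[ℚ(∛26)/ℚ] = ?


∛26 has minimal polynomial x³ - 26 (irreducible over ℚ since 26 is not a perfect cube)

[ℚ(∛26)/ℚ] = 3


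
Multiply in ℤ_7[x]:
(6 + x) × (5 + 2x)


Expand and collect like terms; reduce coefficients mod 7:
x^0: 6·5 = 30 ≡ 2 (mod 7)
x^1: 6·2 + 1·5 = 17 ≡ 3 (mod 7)
x^2: 1·2 = 2 ≡ 2 (mod 7)
Result: 2 + 3x + 2x^2

f · g = 2 + 3x + 2x^2


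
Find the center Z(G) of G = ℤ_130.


Z(G) = {g ∈ G | gx = xg for all x ∈ G}
ℤ_130 is abelian, so Z(G) = G

Z(ℤ_130) = ℤ_130


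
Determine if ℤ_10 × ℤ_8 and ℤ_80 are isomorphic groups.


Comparing ℤ_10 × ℤ_8 and ℤ_80:
gcd(10,8) = 2 ≠ 1. Max element order in ℤ_10×ℤ_8 is lcm(10,8) = 40 < 80, so it has no element of order 80

No, ℤ_10 × ℤ_8 ≇ ℤ_80


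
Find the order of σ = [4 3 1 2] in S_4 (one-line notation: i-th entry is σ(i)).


Cycle decomposition: (1 4 2 3)
Cycle lengths: 4
Order = lcm(4) = 4

ord(σ) = 4


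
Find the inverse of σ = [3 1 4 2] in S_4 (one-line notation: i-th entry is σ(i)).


To find σ⁻¹, swap domain and range:
σ(1) = 3 → σ⁻¹(3) = 1
σ(2) = 1 → σ⁻¹(1) = 2
σ(3) = 4 → σ⁻¹(4) = 3
σ(4) = 2 → σ⁻¹(2) = 4

σ⁻¹ = [2 4 1 3]


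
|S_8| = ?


|S_n| = n! (number of permutations of n symbols)
|S_8| = 8! = 40320

|S_8| = 40320


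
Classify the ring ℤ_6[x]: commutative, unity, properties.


ℤ_6 has zero divisors (2·3 ≡ 0), and these lift to constant zero divisors in ℤ_6[x]; so not an integral domain
Commutative: Yes
Integral domain: No
Has unity: Yes

ℤ_6[x]: Commutative=Yes, Unity=Yes


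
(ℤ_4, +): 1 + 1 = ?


Operation: addition mod 4
1 + 1 = (a + b) mod 4 with a = 1, b = 1

1 + 1 = 2


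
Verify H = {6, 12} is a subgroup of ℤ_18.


Subgroup test for H = {6, 12} in (ℤ_18, +):
(1) 0 ∈ H? No
(2) Closure: for all a,b ∈ H, (a+b) mod 18 ∈ H? No  [counterexample: 6 + 12 = 0 ∉ H]
(3) Inverses: for all a ∈ H, -a mod 18 ∈ H? Yes

No, H is not a subgroup of ℤ_18


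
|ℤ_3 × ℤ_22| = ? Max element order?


|ℤ_3 × ℤ_22| = 3 × 22 = 66
Max element order = lcm(3,22) = 66
Cyclic? Yes (gcd=1)

|ℤ_3×ℤ_22| = 66, max element order = 66


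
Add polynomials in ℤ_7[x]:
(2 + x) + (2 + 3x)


Add coefficients mod 7:
x^0: 2 + 2 = 4 (mod 7)
x^1: 1 + 3 = 4 (mod 7)
Result: 4 + 4x

f + g = 4 + 4x


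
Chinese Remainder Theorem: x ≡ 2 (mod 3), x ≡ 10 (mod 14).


m₁ = 3, m₂ = 14, gcd = 1, so CRT applies. M = m₁·m₂ = 42
Let M₁ = M/m₁ = 14, M₂ = M/m₂ = 3
Find y₁ ≡ M₁⁻¹ (mod m₁): 14⁻¹ ≡ 2 (mod 3)
Find y₂ ≡ M₂⁻¹ (mod m₂): 3⁻¹ ≡ 5 (mod 14)
x = a₁·M₁·y₁ + a₂·M₂·y₂ = 2·14·2 + 10·3·5 = 206
Reduce mod 42: x ≡ 38
Check: 38 mod 3 = 2 ✓, 38 mod 14 = 10 ✓

x ≡ 38 (mod 42)


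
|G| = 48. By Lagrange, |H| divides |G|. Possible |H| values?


Lagrange's theorem: |H| divides |G|
|G| = 48
Divisors of 48: 1, 2, 3, 4, 6, 8, 12, 16, 24, 48

Possible subgroup orders: {1, 2, 3, 4, 6, 8, 12, 16, 24, 48}


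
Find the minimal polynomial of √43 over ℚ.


√43 satisfies x² - 43 = 0, irreducible over ℚ since 43 is squarefree

Minimal polynomial: x² - 43


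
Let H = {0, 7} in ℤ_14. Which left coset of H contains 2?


2 + H = {2 + h (mod 14) : h ∈ H}
2+0=2, 2+7=9

2 + H = {2, 9}


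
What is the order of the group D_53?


|D_n| = 2n (n rotations and n reflections)
|D_53| = 2×53 = 106

|D_53| = 106


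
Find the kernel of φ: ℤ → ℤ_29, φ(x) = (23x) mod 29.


Kernel = preimage of identity
ker(φ) = {x ∈ ℤ : 23x ≡ 0 (mod 29)}. gcd(23,29) = 1, so 23x ≡ 0 (mod 29) ⟺ x ≡ 0 (mod 29/1 = 29). Hence ker(φ) = 29ℤ

ker(φ) = 29ℤ


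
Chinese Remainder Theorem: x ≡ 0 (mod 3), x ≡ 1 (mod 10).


m₁ = 3, m₂ = 10, gcd = 1, so CRT applies. M = m₁·m₂ = 30
Let M₁ = M/m₁ = 10, M₂ = M/m₂ = 3
Find y₁ ≡ M₁⁻¹ (mod m₁): 10⁻¹ ≡ 1 (mod 3)
Find y₂ ≡ M₂⁻¹ (mod m₂): 3⁻¹ ≡ 7 (mod 10)
x = a₁·M₁·y₁ + a₂·M₂·y₂ = 0·10·1 + 1·3·7 = 21
Reduce mod 30: x ≡ 21
Check: 21 mod 3 = 0 ✓, 21 mod 10 = 1 ✓

x ≡ 21 (mod 30)


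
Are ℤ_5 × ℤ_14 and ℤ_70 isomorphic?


Comparing ℤ_5 × ℤ_14 and ℤ_70:
gcd(5,14) = 1, so ℤ_5 × ℤ_14 ≅ ℤ_70 (CRT)

Yes, ℤ_5 × ℤ_14 ≅ ℤ_70


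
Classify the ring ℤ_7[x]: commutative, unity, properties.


ℤ_7 is a field (n prime), so ℤ_7[x] is a commutative integral domain with unity
Commutative: Yes
Integral domain: Yes
Has unity: Yes

ℤ_7[x]: Commutative=Yes, Unity=Yes


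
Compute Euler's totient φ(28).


φ(n) = count of k ∈ {1,...,n} with gcd(k,n)=1
Coprimes to 28: {1, 3, 5, 9, 11, 13, 15, 17, 19, 23, 25, 27}
Count: 12

φ(28) = 12


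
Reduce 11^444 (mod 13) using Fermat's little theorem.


Fermat's little theorem: if p is prime and gcd(a,p)=1, then a^(p-1) ≡ 1 (mod p)
p = 13 is prime, gcd(11,13) = 1
Reduce exponent: 444 mod 12 = 0
So 11^444 ≡ 11^0 (mod 13)
11^0 = 1

11^444 ≡ 1 (mod 13)


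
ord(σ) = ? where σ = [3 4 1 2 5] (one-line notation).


Cycle decomposition: (1 3) (2 4)
Cycle lengths: 2, 2
Order = lcm(2, 2) = 2

ord(σ) = 2


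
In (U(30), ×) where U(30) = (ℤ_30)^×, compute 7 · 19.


Operation: multiplication mod 30
7 · 19 = (a × b) mod 30 with a = 7, b = 19

7 · 19 = 13


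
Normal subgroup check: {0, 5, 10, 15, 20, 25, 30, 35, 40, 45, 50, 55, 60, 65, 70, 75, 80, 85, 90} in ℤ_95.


H = {0, 5, 10, 15, 20, 25, 30, 35, 40, 45, 50, 55, 60, 65, 70, 75, 80, 85, 90} in ℤ_95
ℤ_95 is abelian; every subgroup of an abelian group is normal

Yes, normal subgroup


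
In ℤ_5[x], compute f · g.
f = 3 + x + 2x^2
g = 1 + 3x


Expand and collect like terms; reduce coefficients mod 5:
x^0: 3·1 = 3 ≡ 3 (mod 5)
x^1: 3·3 + 1·1 = 10 ≡ 0 (mod 5)
x^2: 1·3 + 2·1 = 5 ≡ 0 (mod 5)
x^3: 2·3 = 6 ≡ 1 (mod 5)
Result: 3 + x^3

f · g = 3 + x^3


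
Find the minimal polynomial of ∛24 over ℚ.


∛24 satisfies x³ - 24 = 0, irreducible over ℚ (no rational root; 24 is not a perfect cube)

Minimal polynomial: x³ - 24


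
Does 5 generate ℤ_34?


g generates ℤ_n iff gcd(g, n) = 1
gcd(5, 34) = 1
Since gcd = 1, 5 is a generator.

Yes, 5 generates ℤ_34


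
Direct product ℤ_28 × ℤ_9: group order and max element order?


|ℤ_28 × ℤ_9| = 28 × 9 = 252
Max element order = lcm(28,9) = 252
Cyclic? Yes (gcd=1)

|ℤ_28×ℤ_9| = 252, max element order = 252


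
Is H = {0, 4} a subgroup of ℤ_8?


Subgroup test for H = {0, 4} in (ℤ_8, +):
(1) 0 ∈ H? Yes
(2) Closure: for all a,b ∈ H, (a+b) mod 8 ∈ H? Yes
(3) Inverses: for all a ∈ H, -a mod 8 ∈ H? Yes

Yes, H is a subgroup of ℤ_8


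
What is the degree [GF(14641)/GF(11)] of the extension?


GF(14641) = GF(11^4), so the extension degree is 4

[GF(14641)/GF(11)] = 4


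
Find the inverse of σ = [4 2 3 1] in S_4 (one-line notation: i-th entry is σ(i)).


To find σ⁻¹, swap domain and range:
σ(1) = 4 → σ⁻¹(4) = 1
σ(2) = 2 → σ⁻¹(2) = 2
σ(3) = 3 → σ⁻¹(3) = 3
σ(4) = 1 → σ⁻¹(1) = 4

σ⁻¹ = [4 2 3 1]


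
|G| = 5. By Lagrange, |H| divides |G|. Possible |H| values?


Lagrange's theorem: |H| divides |G|
|G| = 5
Divisors of 5: 1, 5

Possible subgroup orders: {1, 5}


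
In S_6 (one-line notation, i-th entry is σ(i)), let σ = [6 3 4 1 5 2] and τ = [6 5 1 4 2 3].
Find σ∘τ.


σ∘τ: apply τ first, then σ
1 →τ 6 →σ 2
2 →τ 5 →σ 5
3 →τ 1 →σ 6
4 →τ 4 →σ 1
5 →τ 2 →σ 3
6 →τ 3 →σ 4

σ∘τ = [2 5 6 1 3 4]


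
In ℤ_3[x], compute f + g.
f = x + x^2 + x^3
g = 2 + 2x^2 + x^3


Add coefficients mod 3:
x^0: 0 + 2 = 2 (mod 3)
x^1: 1 + 0 = 1 (mod 3)
x^2: 1 + 2 = 0 (mod 3)
x^3: 1 + 1 = 2 (mod 3)
Result: 2 + x + 2x^3

f + g = 2 + x + 2x^3


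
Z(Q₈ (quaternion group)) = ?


Z(G) = {g ∈ G | gx = xg for all x ∈ G}
In Q₈ = {±1, ±i, ±j, ±k}, only ±1 commute with every element

Z(Q₈ (quaternion group)) = {1, -1}


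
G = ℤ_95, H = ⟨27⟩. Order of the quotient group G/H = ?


|⟨27⟩| = n / gcd(27, 95) = 95 / 1 = 95
H is normal (ℤ_95 is abelian).
|G/H| = |G| / |H| = 95 / 95 = 1

|G/H| = 1


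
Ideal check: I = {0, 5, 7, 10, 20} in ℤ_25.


Check ideal conditions for I = {0, 5, 7, 10, 20} in ℤ_25:
(1) I is an additive subgroup? No
(2) For r ∈ ℤ_25 and a ∈ I: r·a ∈ I? No  [counterexample: r=2, a=7, r·a mod 25 = 14 ∉ I]

No, I is not an ideal of ℤ_25


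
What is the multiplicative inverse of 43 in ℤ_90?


Use the extended Euclidean algorithm to write 1 = 43·s + 90·t; then s mod 90 is the inverse.
Euclidean algorithm:
  43 = 0·90 + 43
  90 = 2·43 + 4
  43 = 10·4 + 3
  4 = 1·3 + 1
  3 = 3·1 + 0
gcd(43,90) = 1
Back-substitution gives: 43·(-23) + 90·(11) = 1
So 43⁻¹ ≡ -23 ≡ 67 (mod 90)
Check: 43 × 67 = 2881 ≡ 1 (mod 90) ✓

43⁻¹ ≡ 67 (mod 90)


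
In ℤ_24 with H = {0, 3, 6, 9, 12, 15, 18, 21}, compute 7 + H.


7 + H = {7 + h (mod 24) : h ∈ H}
7+0=7, 7+3=10, 7+6=13, 7+9=16, 7+12=19, 7+15=22, 7+18=1, 7+21=4
7 + H = {1, 4, 7, 10, 13, 16, 19, 22} = 1 + H

7 + H = {1, 4, 7, 10, 13, 16, 19, 22}


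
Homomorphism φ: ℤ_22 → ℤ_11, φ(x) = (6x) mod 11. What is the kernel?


Kernel = preimage of identity
ker(φ) = {x ∈ ℤ_22 : 6x ≡ 0 (mod 11)}. Since 11 | 22, φ is well-defined. The kernel is the cyclic subgroup ⟨11⟩ of ℤ_22 (order 2), i.e. {0, 11}

ker(φ) = {0, 11}


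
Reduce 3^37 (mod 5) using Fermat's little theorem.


Fermat's little theorem: if p is prime and gcd(a,p)=1, then a^(p-1) ≡ 1 (mod p)
p = 5 is prime, gcd(3,5) = 1
Reduce exponent: 37 mod 4 = 1
So 3^37 ≡ 3^1 (mod 5)
3^1 mod 5 = 3

3^37 ≡ 3 (mod 5)


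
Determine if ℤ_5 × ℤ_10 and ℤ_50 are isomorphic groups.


Comparing ℤ_5 × ℤ_10 and ℤ_50:
gcd(5,10) = 5 ≠ 1. Max element order in ℤ_5×ℤ_10 is lcm(5,10) = 10 < 50, so it has no element of order 50

No, ℤ_5 × ℤ_10 ≇ ℤ_50


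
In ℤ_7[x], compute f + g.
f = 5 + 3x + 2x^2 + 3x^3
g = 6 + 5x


Add coefficients mod 7:
x^0: 5 + 6 = 4 (mod 7)
x^1: 3 + 5 = 1 (mod 7)
x^2: 2 + 0 = 2 (mod 7)
x^3: 3 + 0 = 3 (mod 7)
Result: 4 + x + 2x^2 + 3x^3

f + g = 4 + x + 2x^2 + 3x^3


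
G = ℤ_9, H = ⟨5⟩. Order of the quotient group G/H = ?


|⟨5⟩| = n / gcd(5, 9) = 9 / 1 = 9
H is normal (ℤ_9 is abelian).
|G/H| = |G| / |H| = 9 / 9 = 1

|G/H| = 1


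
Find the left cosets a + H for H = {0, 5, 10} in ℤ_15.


H = {0, 5, 10}, |H| = 3
Number of cosets = |G|/|H| = 15/3 = 5
0 + H = {0, 5, 10}
1 + H = {1, 6, 11}
2 + H = {2, 7, 12}
3 + H = {3, 8, 13}
4 + H = {4, 9, 14}

Cosets: 0+H={0,5,10}; 1+H={1,6,11}; 2+H={2,7,12}; 3+H={3,8,13}; 4+H={4,9,14}


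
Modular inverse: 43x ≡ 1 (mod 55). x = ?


Use the extended Euclidean algorithm to write 1 = 43·s + 55·t; then s mod 55 is the inverse.
Euclidean algorithm:
  43 = 0·55 + 43
  55 = 1·43 + 12
  43 = 3·12 + 7
  12 = 1·7 + 5
  7 = 1·5 + 2
  5 = 2·2 + 1
  2 = 2·1 + 0
gcd(43,55) = 1
Back-substitution gives: 43·(-23) + 55·(18) = 1
So 43⁻¹ ≡ -23 ≡ 32 (mod 55)
Check: 43 × 32 = 1376 ≡ 1 (mod 55) ✓

43⁻¹ ≡ 32 (mod 55)


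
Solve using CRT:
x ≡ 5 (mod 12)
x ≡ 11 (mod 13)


m₁ = 12, m₂ = 13, gcd = 1, so CRT applies. M = m₁·m₂ = 156
Let M₁ = M/m₁ = 13, M₂ = M/m₂ = 12
Find y₁ ≡ M₁⁻¹ (mod m₁): 13⁻¹ ≡ 1 (mod 12)
Find y₂ ≡ M₂⁻¹ (mod m₂): 12⁻¹ ≡ 12 (mod 13)
x = a₁·M₁·y₁ + a₂·M₂·y₂ = 5·13·1 + 11·12·12 = 1649
Reduce mod 156: x ≡ 89
Check: 89 mod 12 = 5 ✓, 89 mod 13 = 11 ✓

x ≡ 89 (mod 156)


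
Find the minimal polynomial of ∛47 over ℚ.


∛47 satisfies x³ - 47 = 0, irreducible over ℚ (no rational root; 47 is not a perfect cube)

Minimal polynomial: x³ - 47


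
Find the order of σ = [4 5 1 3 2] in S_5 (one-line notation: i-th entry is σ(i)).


Cycle decomposition: (1 4 3) (2 5)
Cycle lengths: 3, 2
Order = lcm(3, 2) = 6

ord(σ) = 6


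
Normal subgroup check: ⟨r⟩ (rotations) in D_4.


H = ⟨r⟩ (rotations) in D_4
The rotation subgroup ⟨r⟩ has index 2 in D_4, so it is normal

Yes, normal subgroup


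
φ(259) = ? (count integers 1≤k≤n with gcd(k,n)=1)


Factor n: 259 = 7 × 37
φ(n) = n · ∏(1 - 1/p) over distinct primes p | n
φ(259) = 259 · (1 - 1/7) · (1 - 1/37) = 216

φ(259) = 216


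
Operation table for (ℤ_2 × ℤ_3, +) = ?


Elements: {(0,0), (0,1), (0,2), (1,0), (1,1), (1,2)}
Operation: componentwise addition mod (2, 3)
Entry (a, b) = ((a₁+b₁) mod 2, (a₂+b₂) mod 3)

Cayley table:
      | (0,0) | (0,1) | (0,2) | (1,0) | (1,1) | (1,2)
(0,0) | (0,0) | (0,1) | (0,2) | (1,0) | (1,1) | (1,2)
(0,1) | (0,1) | (0,2) | (0,0) | (1,1) | (1,2) | (1,0)
(0,2) | (0,2) | (0,0) | (0,1) | (1,2) | (1,0) | (1,1)
(1,0) | (1,0) | (1,1) | (1,2) | (0,0) | (0,1) | (0,2)
(1,1) | (1,1) | (1,2) | (1,0) | (0,1) | (0,2) | (0,0)
(1,2) | (1,2) | (1,0) | (1,1) | (0,2) | (0,0) | (0,1)
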